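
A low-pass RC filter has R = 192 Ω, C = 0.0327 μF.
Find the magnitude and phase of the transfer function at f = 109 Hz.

Step 1 — Angular frequency: ω = 2π·109 = 684.9 rad/s.
Step 2 — Transfer function: H(jω) = 1/(1 + jωRC).
Step 3 — Denominator: 1 + jωRC = 1 + j·684.9·192·3.27e-08 = 1 + j0.0043.
Step 4 — H = 1 - j0.0043.
Step 5 — Magnitude: |H| = 1 (-0.0 dB); phase: φ = -0.2°.

|H| = 1 (-0.0 dB), φ = -0.2°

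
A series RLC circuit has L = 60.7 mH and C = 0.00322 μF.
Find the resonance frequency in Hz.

Step 1 — Resonance condition Im(Z)=0 gives ω₀ = 1/√(LC).
Step 2 — ω₀ = 1/√(0.0607·3.22e-09) = 7.153e+04 rad/s.
Step 3 — f₀ = ω₀/(2π) = 1.138e+04 Hz.

f₀ = 1.138e+04 Hz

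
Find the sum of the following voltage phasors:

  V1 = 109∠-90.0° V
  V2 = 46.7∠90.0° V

Step 1 — Convert each phasor to rectangular form:
  V1 = 109·(cos(-90.0°) + j·sin(-90.0°)) = 0 - j109 V
  V2 = 46.7·(cos(90.0°) + j·sin(90.0°)) = 0 + j46.7 V
Step 2 — Sum components: V_total = 0 - j62.3 V.
Step 3 — Convert to polar: |V_total| = 62.3 V, ∠V_total = -90.0°.

V_total = 62.3∠-90.0° V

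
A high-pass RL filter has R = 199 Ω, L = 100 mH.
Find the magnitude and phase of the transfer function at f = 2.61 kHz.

Step 1 — Angular frequency: ω = 2π·2610 = 1.64e+04 rad/s.
Step 2 — Transfer function: H(jω) = jωL/(R + jωL).
Step 3 — Numerator jωL = j·1640; denominator R + jωL = 199 + j1640.
Step 4 — H = 0.9855 + j0.1196.
Step 5 — Magnitude: |H| = 0.9927 (-0.1 dB); phase: φ = 6.9°.

|H| = 0.9927 (-0.1 dB), φ = 6.9°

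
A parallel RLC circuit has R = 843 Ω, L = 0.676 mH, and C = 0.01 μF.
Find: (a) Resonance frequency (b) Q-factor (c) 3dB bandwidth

Step 1 — Resonance: ω₀ = 1/√(LC) = 1/√(0.000676·1e-08) = 3.846e+05 rad/s.
Step 2 — f₀ = ω₀/(2π) = 6.121e+04 Hz.
Step 3 — Parallel Q: Q = R/(ω₀L) = 843/(3.846e+05·0.000676) = 3.242.
Step 4 — Bandwidth: Δω = ω₀/Q = 1.186e+05 rad/s; BW = Δω/(2π) = 1.888e+04 Hz.

(a) f₀ = 6.121e+04 Hz  (b) Q = 3.242  (c) BW = 1.888e+04 Hz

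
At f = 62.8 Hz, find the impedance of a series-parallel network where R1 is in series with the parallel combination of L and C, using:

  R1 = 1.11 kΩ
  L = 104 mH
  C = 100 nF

Step 1 — Angular frequency: ω = 2π·f = 2π·62.8 = 394.6 rad/s.
Step 2 — Component impedances:
  R1: Z = R = 1110 Ω
  L: Z = jωL = j·394.6·0.104 = 0 + j41.04 Ω
  C: Z = 1/(jωC) = -j/(ω·C) = 0 - j2.534e+04 Ω
Step 3 — Parallel branch: L || C = 1/(1/L + 1/C) = 0 + j41.1 Ω.
Step 4 — Series with R1: Z_total = R1 + (L || C) = 1110 + j41.1 Ω = 1111∠2.1° Ω.

Z = 1110 + j41.1 Ω = 1111∠2.1° Ω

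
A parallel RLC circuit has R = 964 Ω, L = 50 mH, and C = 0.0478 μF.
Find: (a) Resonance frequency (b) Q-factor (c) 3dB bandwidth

Step 1 — Resonance: ω₀ = 1/√(LC) = 1/√(0.05·4.78e-08) = 2.046e+04 rad/s.
Step 2 — f₀ = ω₀/(2π) = 3256 Hz.
Step 3 — Parallel Q: Q = R/(ω₀L) = 964/(2.046e+04·0.05) = 0.9426.
Step 4 — Bandwidth: Δω = ω₀/Q = 2.17e+04 rad/s; BW = Δω/(2π) = 3454 Hz.

(a) f₀ = 3256 Hz  (b) Q = 0.9426  (c) BW = 3454 Hz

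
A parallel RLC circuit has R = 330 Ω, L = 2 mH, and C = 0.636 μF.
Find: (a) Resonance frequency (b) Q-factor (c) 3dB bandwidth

Step 1 — Resonance: ω₀ = 1/√(LC) = 1/√(0.002·6.36e-07) = 2.804e+04 rad/s.
Step 2 — f₀ = ω₀/(2π) = 4462 Hz.
Step 3 — Parallel Q: Q = R/(ω₀L) = 330/(2.804e+04·0.002) = 5.885.
Step 4 — Bandwidth: Δω = ω₀/Q = 4765 rad/s; BW = Δω/(2π) = 758.3 Hz.

(a) f₀ = 4462 Hz  (b) Q = 5.885  (c) BW = 758.3 Hz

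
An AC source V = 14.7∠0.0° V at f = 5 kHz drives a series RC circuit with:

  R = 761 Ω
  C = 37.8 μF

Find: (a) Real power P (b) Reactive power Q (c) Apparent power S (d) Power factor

Step 1 — Angular frequency: ω = 2π·f = 2π·5000 = 3.142e+04 rad/s.
Step 2 — Component impedances:
  R: Z = R = 761 Ω
  C: Z = 1/(jωC) = -j/(ω·C) = 0 - j0.8421 Ω
Step 3 — Series combination: Z_total = R + C = 761 - j0.8421 Ω = 761∠-0.1° Ω.
Step 4 — Source phasor: V = 14.7∠0.0° V = 14.7 V.
Step 5 — Current: I = V / Z = 0.01932 + j2.137e-05 A = 0.01932∠0.1° A.
Step 6 — Complex power: S = V·I* = 0.284 - j0.0003142 VA.
Step 7 — Real power: P = Re(S) = 0.284 W.
Step 8 — Reactive power: Q = Im(S) = -0.0003142 VAR.
Step 9 — Apparent power: |S| = 0.284 VA.
Step 10 — Power factor: PF = P/|S| = 1 (leading).

(a) P = 0.284 W  (b) Q = -0.0003142 VAR  (c) S = 0.284 VA  (d) PF = 1 (leading)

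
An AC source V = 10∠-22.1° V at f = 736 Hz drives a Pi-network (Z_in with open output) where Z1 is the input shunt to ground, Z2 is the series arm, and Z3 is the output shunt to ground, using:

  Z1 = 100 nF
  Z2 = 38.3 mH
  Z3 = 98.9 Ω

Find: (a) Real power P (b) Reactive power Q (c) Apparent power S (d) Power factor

Step 1 — Angular frequency: ω = 2π·f = 2π·736 = 4624 rad/s.
Step 2 — Component impedances:
  Z1: Z = 1/(jωC) = -j/(ω·C) = 0 - j2162 Ω
  Z2: Z = jωL = j·4624·0.0383 = 0 + j177.1 Ω
  Z3: Z = R = 98.9 Ω
Step 3 — With open output, the series arm Z2 and the output shunt Z3 appear in series to ground: Z2 + Z3 = 98.9 + j177.1 Ω.
Step 4 — Parallel with input shunt Z1: Z_in = Z1 || (Z2 + Z3) = 117 + j187.1 Ω = 220.7∠58.0° Ω.
Step 5 — Source phasor: V = 10∠-22.1° V = 9.265 - j3.762 V.
Step 6 — Current: I = V / Z = 0.007815 - j0.04464 A = 0.04531∠-80.1° A.
Step 7 — Complex power: S = V·I* = 0.2403 + j0.3842 VA.
Step 8 — Real power: P = Re(S) = 0.2403 W.
Step 9 — Reactive power: Q = Im(S) = 0.3842 VAR.
Step 10 — Apparent power: |S| = 0.4531 VA.
Step 11 — Power factor: PF = P/|S| = 0.5304 (lagging).

(a) P = 0.2403 W  (b) Q = 0.3842 VAR  (c) S = 0.4531 VA  (d) PF = 0.5304 (lagging)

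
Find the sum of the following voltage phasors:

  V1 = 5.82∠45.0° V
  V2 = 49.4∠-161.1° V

Step 1 — Convert each phasor to rectangular form:
  V1 = 5.82·(cos(45.0°) + j·sin(45.0°)) = 4.115 + j4.115 V
  V2 = 49.4·(cos(-161.1°) + j·sin(-161.1°)) = -46.74 - j16 V
Step 2 — Sum components: V_total = -42.62 - j11.89 V.
Step 3 — Convert to polar: |V_total| = 44.25 V, ∠V_total = -164.4°.

V_total = 44.25∠-164.4° V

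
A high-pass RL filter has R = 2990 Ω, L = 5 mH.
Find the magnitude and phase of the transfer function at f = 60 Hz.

Step 1 — Angular frequency: ω = 2π·60 = 377 rad/s.
Step 2 — Transfer function: H(jω) = jωL/(R + jωL).
Step 3 — Numerator jωL = j·1.885; denominator R + jωL = 2990 + j1.885.
Step 4 — H = 3.974e-07 + j0.0006304.
Step 5 — Magnitude: |H| = 0.0006304 (-64.0 dB); phase: φ = 90.0°.

|H| = 0.0006304 (-64.0 dB), φ = 90.0°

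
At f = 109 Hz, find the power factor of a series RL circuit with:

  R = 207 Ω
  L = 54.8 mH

Step 1 — Angular frequency: ω = 2π·f = 2π·109 = 684.9 rad/s.
Step 2 — Component impedances:
  R: Z = R = 207 Ω
  L: Z = jωL = j·684.9·0.0548 = 0 + j37.53 Ω
Step 3 — Series combination: Z_total = R + L = 207 + j37.53 Ω = 210.4∠10.3° Ω.
Step 4 — Power factor: PF = cos(φ) = Re(Z)/|Z| = 207/210.37 = 0.984.
Step 5 — Type: Im(Z) = 37.53 ⇒ lagging (phase φ = 10.3°).

PF = 0.984 (lagging, φ = 10.3°)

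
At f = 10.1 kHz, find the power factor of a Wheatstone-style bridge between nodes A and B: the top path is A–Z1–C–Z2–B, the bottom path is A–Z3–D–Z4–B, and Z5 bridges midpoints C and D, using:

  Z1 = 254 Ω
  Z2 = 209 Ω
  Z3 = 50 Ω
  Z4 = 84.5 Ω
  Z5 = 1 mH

Step 1 — Angular frequency: ω = 2π·f = 2π·1.01e+04 = 6.346e+04 rad/s.
Step 2 — Component impedances:
  Z1: Z = R = 254 Ω
  Z2: Z = R = 209 Ω
  Z3: Z = R = 50 Ω
  Z4: Z = R = 84.5 Ω
  Z5: Z = jωL = j·6.346e+04·0.001 = 0 + j63.46 Ω
Step 3 — Bridge requires nodal analysis (the Z5 bridge couples midpoints C and D, so the two paths cannot be reduced to a simple series/parallel combination). Setting node B to ground and injecting 1 A at node A, the 3-node admittance system at A, C, D solves to V_A = Z_AB = 102.3 + j0.8189 Ω = 102.3∠0.5° Ω.
Step 4 — Power factor: PF = cos(φ) = Re(Z)/|Z| = 102.3/102.3 = 1.
Step 5 — Type: Im(Z) = 0.8189 ⇒ lagging (phase φ = 0.5°).

PF = 1 (lagging, φ = 0.5°)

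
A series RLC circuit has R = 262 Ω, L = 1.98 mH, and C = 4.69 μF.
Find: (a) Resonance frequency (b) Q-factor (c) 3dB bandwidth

Step 1 — Resonance condition Im(Z)=0 gives ω₀ = 1/√(LC).
Step 2 — ω₀ = 1/√(0.00198·4.69e-06) = 1.038e+04 rad/s.
Step 3 — f₀ = ω₀/(2π) = 1652 Hz.
Step 4 — Series Q: Q = ω₀L/R = 1.038e+04·0.00198/262 = 0.07842.
Step 5 — 3dB bandwidth: Δω = ω₀/Q = 1.323e+05 rad/s; BW = Δω/(2π) = 2.106e+04 Hz.

(a) f₀ = 1652 Hz  (b) Q = 0.07842  (c) BW = 2.106e+04 Hz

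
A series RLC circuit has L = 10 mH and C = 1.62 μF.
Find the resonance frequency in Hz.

Step 1 — Resonance condition Im(Z)=0 gives ω₀ = 1/√(LC).
Step 2 — ω₀ = 1/√(0.01·1.62e-06) = 7857 rad/s.
Step 3 — f₀ = ω₀/(2π) = 1250 Hz.

f₀ = 1250 Hz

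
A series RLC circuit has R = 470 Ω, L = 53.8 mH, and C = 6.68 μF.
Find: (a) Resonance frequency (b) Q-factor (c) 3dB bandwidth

Step 1 — Resonance condition Im(Z)=0 gives ω₀ = 1/√(LC).
Step 2 — ω₀ = 1/√(0.0538·6.68e-06) = 1668 rad/s.
Step 3 — f₀ = ω₀/(2π) = 265.5 Hz.
Step 4 — Series Q: Q = ω₀L/R = 1668·0.0538/470 = 0.1909.
Step 5 — 3dB bandwidth: Δω = ω₀/Q = 8736 rad/s; BW = Δω/(2π) = 1390 Hz.

(a) f₀ = 265.5 Hz  (b) Q = 0.1909  (c) BW = 1390 Hz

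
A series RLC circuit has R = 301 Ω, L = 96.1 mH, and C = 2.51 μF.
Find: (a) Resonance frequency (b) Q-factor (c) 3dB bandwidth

Step 1 — Resonance: ω₀ = 1/√(LC) = 1/√(0.0961·2.51e-06) = 2036 rad/s.
Step 2 — f₀ = ω₀/(2π) = 324.1 Hz.
Step 3 — Series Q: Q = ω₀L/R = 2036·0.0961/301 = 0.6501.
Step 4 — Bandwidth: Δω = ω₀/Q = 3132 rad/s; BW = Δω/(2π) = 498.5 Hz.

(a) f₀ = 324.1 Hz  (b) Q = 0.6501  (c) BW = 498.5 Hz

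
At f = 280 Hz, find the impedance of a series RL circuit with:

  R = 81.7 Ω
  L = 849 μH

Step 1 — Angular frequency: ω = 2π·f = 2π·280 = 1759 rad/s.
Step 2 — Component impedances:
  R: Z = R = 81.7 Ω
  L: Z = jωL = j·1759·0.000849 = 0 + j1.494 Ω
Step 3 — Series combination: Z_total = R + L = 81.7 + j1.494 Ω = 81.71∠1.0° Ω.

Z = 81.7 + j1.494 Ω = 81.71∠1.0° Ω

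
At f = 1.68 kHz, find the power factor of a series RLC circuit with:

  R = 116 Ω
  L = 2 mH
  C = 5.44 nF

Step 1 — Angular frequency: ω = 2π·f = 2π·1680 = 1.056e+04 rad/s.
Step 2 — Component impedances:
  R: Z = R = 116 Ω
  L: Z = jωL = j·1.056e+04·0.002 = 0 + j21.11 Ω
  C: Z = 1/(jωC) = -j/(ω·C) = 0 - j1.741e+04 Ω
Step 3 — Series combination: Z_total = R + L + C = 116 - j1.739e+04 Ω = 1.739e+04∠-89.6° Ω.
Step 4 — Power factor: PF = cos(φ) = Re(Z)/|Z| = 116/17394 = 0.006669.
Step 5 — Type: Im(Z) = -1.739e+04 ⇒ leading (phase φ = -89.6°).

PF = 0.006669 (leading, φ = -89.6°)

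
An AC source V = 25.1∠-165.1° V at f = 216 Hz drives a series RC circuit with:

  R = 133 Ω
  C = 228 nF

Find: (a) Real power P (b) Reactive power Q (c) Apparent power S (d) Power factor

Step 1 — Angular frequency: ω = 2π·f = 2π·216 = 1357 rad/s.
Step 2 — Component impedances:
  R: Z = R = 133 Ω
  C: Z = 1/(jωC) = -j/(ω·C) = 0 - j3232 Ω
Step 3 — Series combination: Z_total = R + C = 133 - j3232 Ω = 3234∠-87.6° Ω.
Step 4 — Source phasor: V = 25.1∠-165.1° V = -24.26 - j6.454 V.
Step 5 — Current: I = V / Z = 0.001685 - j0.007575 A = 0.00776∠-77.5° A.
Step 6 — Complex power: S = V·I* = 0.008009 - j0.1946 VA.
Step 7 — Real power: P = Re(S) = 0.008009 W.
Step 8 — Reactive power: Q = Im(S) = -0.1946 VAR.
Step 9 — Apparent power: |S| = 0.1948 VA.
Step 10 — Power factor: PF = P/|S| = 0.04112 (leading).

(a) P = 0.008009 W  (b) Q = -0.1946 VAR  (c) S = 0.1948 VA  (d) PF = 0.04112 (leading)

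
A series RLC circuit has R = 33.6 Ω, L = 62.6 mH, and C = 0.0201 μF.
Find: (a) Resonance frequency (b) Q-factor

Step 1 — Resonance condition Im(Z)=0 gives ω₀ = 1/√(LC).
Step 2 — ω₀ = 1/√(0.0626·2.01e-08) = 2.819e+04 rad/s.
Step 3 — f₀ = ω₀/(2π) = 4487 Hz.
Step 4 — Series Q: Q = ω₀L/R = 2.819e+04·0.0626/33.6 = 52.52.

(a) f₀ = 4487 Hz  (b) Q = 52.52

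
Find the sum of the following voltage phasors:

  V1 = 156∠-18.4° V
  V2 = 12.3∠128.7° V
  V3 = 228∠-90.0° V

Step 1 — Convert each phasor to rectangular form:
  V1 = 156·(cos(-18.4°) + j·sin(-18.4°)) = 148 - j49.24 V
  V2 = 12.3·(cos(128.7°) + j·sin(128.7°)) = -7.69 + j9.599 V
  V3 = 228·(cos(-90.0°) + j·sin(-90.0°)) = 0 - j228 V
Step 2 — Sum components: V_total = 140.3 - j267.6 V.
Step 3 — Convert to polar: |V_total| = 302.2 V, ∠V_total = -62.3°.

V_total = 302.2∠-62.3° V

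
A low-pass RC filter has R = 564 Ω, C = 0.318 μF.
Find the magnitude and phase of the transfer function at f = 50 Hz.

Step 1 — Angular frequency: ω = 2π·50 = 314.2 rad/s.
Step 2 — Transfer function: H(jω) = 1/(1 + jωRC).
Step 3 — Denominator: 1 + jωRC = 1 + j·314.2·564·3.18e-07 = 1 + j0.05635.
Step 4 — H = 0.9968 - j0.05617.
Step 5 — Magnitude: |H| = 0.9984 (-0.0 dB); phase: φ = -3.2°.

|H| = 0.9984 (-0.0 dB), φ = -3.2°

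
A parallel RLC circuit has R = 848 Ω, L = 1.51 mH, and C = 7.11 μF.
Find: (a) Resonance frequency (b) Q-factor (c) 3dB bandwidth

Step 1 — Resonance: ω₀ = 1/√(LC) = 1/√(0.00151·7.11e-06) = 9651 rad/s.
Step 2 — f₀ = ω₀/(2π) = 1536 Hz.
Step 3 — Parallel Q: Q = R/(ω₀L) = 848/(9651·0.00151) = 58.19.
Step 4 — Bandwidth: Δω = ω₀/Q = 165.9 rad/s; BW = Δω/(2π) = 26.4 Hz.

(a) f₀ = 1536 Hz  (b) Q = 58.19  (c) BW = 26.4 Hz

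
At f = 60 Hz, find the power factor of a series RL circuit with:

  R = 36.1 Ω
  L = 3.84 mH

Step 1 — Angular frequency: ω = 2π·f = 2π·60 = 377 rad/s.
Step 2 — Component impedances:
  R: Z = R = 36.1 Ω
  L: Z = jωL = j·377·0.00384 = 0 + j1.448 Ω
Step 3 — Series combination: Z_total = R + L = 36.1 + j1.448 Ω = 36.13∠2.3° Ω.
Step 4 — Power factor: PF = cos(φ) = Re(Z)/|Z| = 36.1/36.13 = 0.9992.
Step 5 — Type: Im(Z) = 1.448 ⇒ lagging (phase φ = 2.3°).

PF = 0.9992 (lagging, φ = 2.3°)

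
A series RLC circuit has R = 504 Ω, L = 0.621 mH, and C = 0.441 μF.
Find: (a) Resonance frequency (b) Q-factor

Step 1 — Resonance condition Im(Z)=0 gives ω₀ = 1/√(LC).
Step 2 — ω₀ = 1/√(0.000621·4.41e-07) = 6.043e+04 rad/s.
Step 3 — f₀ = ω₀/(2π) = 9617 Hz.
Step 4 — Series Q: Q = ω₀L/R = 6.043e+04·0.000621/504 = 0.07446.

(a) f₀ = 9617 Hz  (b) Q = 0.07446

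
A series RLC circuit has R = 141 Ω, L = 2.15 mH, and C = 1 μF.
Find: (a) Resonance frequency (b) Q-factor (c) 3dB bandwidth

Step 1 — Resonance: ω₀ = 1/√(LC) = 1/√(0.00215·1e-06) = 2.157e+04 rad/s.
Step 2 — f₀ = ω₀/(2π) = 3432 Hz.
Step 3 — Series Q: Q = ω₀L/R = 2.157e+04·0.00215/141 = 0.3289.
Step 4 — Bandwidth: Δω = ω₀/Q = 6.558e+04 rad/s; BW = Δω/(2π) = 1.044e+04 Hz.

(a) f₀ = 3432 Hz  (b) Q = 0.3289  (c) BW = 1.044e+04 Hz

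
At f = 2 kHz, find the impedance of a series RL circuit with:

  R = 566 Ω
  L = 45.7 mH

Step 1 — Angular frequency: ω = 2π·f = 2π·2000 = 1.257e+04 rad/s.
Step 2 — Component impedances:
  R: Z = R = 566 Ω
  L: Z = jωL = j·1.257e+04·0.0457 = 0 + j574.3 Ω
Step 3 — Series combination: Z_total = R + L = 566 + j574.3 Ω = 806.3∠45.4° Ω.

Z = 566 + j574.3 Ω = 806.3∠45.4° Ω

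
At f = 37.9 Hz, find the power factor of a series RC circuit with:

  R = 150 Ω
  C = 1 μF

Step 1 — Angular frequency: ω = 2π·f = 2π·37.9 = 238.1 rad/s.
Step 2 — Component impedances:
  R: Z = R = 150 Ω
  C: Z = 1/(jωC) = -j/(ω·C) = 0 - j4199 Ω
Step 3 — Series combination: Z_total = R + C = 150 - j4199 Ω = 4202∠-88.0° Ω.
Step 4 — Power factor: PF = cos(φ) = Re(Z)/|Z| = 150/4202 = 0.0357.
Step 5 — Type: Im(Z) = -4199 ⇒ leading (phase φ = -88.0°).

PF = 0.0357 (leading, φ = -88.0°)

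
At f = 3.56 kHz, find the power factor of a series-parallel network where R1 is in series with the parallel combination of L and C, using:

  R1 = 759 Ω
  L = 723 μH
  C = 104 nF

Step 1 — Angular frequency: ω = 2π·f = 2π·3560 = 2.237e+04 rad/s.
Step 2 — Component impedances:
  R1: Z = R = 759 Ω
  L: Z = jωL = j·2.237e+04·0.000723 = 0 + j16.17 Ω
  C: Z = 1/(jωC) = -j/(ω·C) = 0 - j429.9 Ω
Step 3 — Parallel branch: L || C = 1/(1/L + 1/C) = 0 + j16.8 Ω.
Step 4 — Series with R1: Z_total = R1 + (L || C) = 759 + j16.8 Ω = 759.2∠1.3° Ω.
Step 5 — Power factor: PF = cos(φ) = Re(Z)/|Z| = 759/759.186 = 0.9998.
Step 6 — Type: Im(Z) = 16.8 ⇒ lagging (phase φ = 1.3°).

PF = 0.9998 (lagging, φ = 1.3°)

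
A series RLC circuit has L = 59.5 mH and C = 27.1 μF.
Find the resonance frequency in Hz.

Step 1 — Resonance condition Im(Z)=0 gives ω₀ = 1/√(LC).
Step 2 — ω₀ = 1/√(0.0595·2.71e-05) = 787.5 rad/s.
Step 3 — f₀ = ω₀/(2π) = 125.3 Hz.

f₀ = 125.3 Hz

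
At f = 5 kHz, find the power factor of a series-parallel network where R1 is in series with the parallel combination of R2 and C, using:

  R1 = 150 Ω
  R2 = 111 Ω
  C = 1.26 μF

Step 1 — Angular frequency: ω = 2π·f = 2π·5000 = 3.142e+04 rad/s.
Step 2 — Component impedances:
  R1: Z = R = 150 Ω
  R2: Z = R = 111 Ω
  C: Z = 1/(jωC) = -j/(ω·C) = 0 - j25.26 Ω
Step 3 — Parallel branch: R2 || C = 1/(1/R2 + 1/C) = 5.466 - j24.02 Ω.
Step 4 — Series with R1: Z_total = R1 + (R2 || C) = 155.5 - j24.02 Ω = 157.3∠-8.8° Ω.
Step 5 — Power factor: PF = cos(φ) = Re(Z)/|Z| = 155.47/157.31 = 0.9883.
Step 6 — Type: Im(Z) = -24.02 ⇒ leading (phase φ = -8.8°).

PF = 0.9883 (leading, φ = -8.8°)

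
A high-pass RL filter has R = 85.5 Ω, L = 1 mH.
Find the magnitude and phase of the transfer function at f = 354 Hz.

Step 1 — Angular frequency: ω = 2π·354 = 2224 rad/s.
Step 2 — Transfer function: H(jω) = jωL/(R + jωL).
Step 3 — Numerator jωL = j·2.224; denominator R + jωL = 85.5 + j2.224.
Step 4 — H = 0.0006763 + j0.026.
Step 5 — Magnitude: |H| = 0.02601 (-31.7 dB); phase: φ = 88.5°.

|H| = 0.02601 (-31.7 dB), φ = 88.5°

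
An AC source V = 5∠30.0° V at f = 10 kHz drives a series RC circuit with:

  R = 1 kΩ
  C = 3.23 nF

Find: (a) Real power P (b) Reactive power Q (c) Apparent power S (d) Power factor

Step 1 — Angular frequency: ω = 2π·f = 2π·1e+04 = 6.283e+04 rad/s.
Step 2 — Component impedances:
  R: Z = R = 1000 Ω
  C: Z = 1/(jωC) = -j/(ω·C) = 0 - j4927 Ω
Step 3 — Series combination: Z_total = R + C = 1000 - j4927 Ω = 5028∠-78.5° Ω.
Step 4 — Source phasor: V = 5∠30.0° V = 4.33 + j2.5 V.
Step 5 — Current: I = V / Z = -0.000316 + j0.0009429 A = 0.0009945∠108.5° A.
Step 6 — Complex power: S = V·I* = 0.000989 - j0.004873 VA.
Step 7 — Real power: P = Re(S) = 0.000989 W.
Step 8 — Reactive power: Q = Im(S) = -0.004873 VAR.
Step 9 — Apparent power: |S| = 0.004972 VA.
Step 10 — Power factor: PF = P/|S| = 0.1989 (leading).

(a) P = 0.000989 W  (b) Q = -0.004873 VAR  (c) S = 0.004972 VA  (d) PF = 0.1989 (leading)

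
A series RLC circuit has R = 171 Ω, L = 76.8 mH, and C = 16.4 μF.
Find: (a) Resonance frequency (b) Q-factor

Step 1 — Resonance condition Im(Z)=0 gives ω₀ = 1/√(LC).
Step 2 — ω₀ = 1/√(0.0768·1.64e-05) = 891 rad/s.
Step 3 — f₀ = ω₀/(2π) = 141.8 Hz.
Step 4 — Series Q: Q = ω₀L/R = 891·0.0768/171 = 0.4002.

(a) f₀ = 141.8 Hz  (b) Q = 0.4002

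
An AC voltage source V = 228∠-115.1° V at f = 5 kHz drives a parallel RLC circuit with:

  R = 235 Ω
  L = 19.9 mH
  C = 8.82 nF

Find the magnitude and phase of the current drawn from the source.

Step 1 — Angular frequency: ω = 2π·f = 2π·5000 = 3.142e+04 rad/s.
Step 2 — Component impedances:
  R: Z = R = 235 Ω
  L: Z = jωL = j·3.142e+04·0.0199 = 0 + j625.2 Ω
  C: Z = 1/(jωC) = -j/(ω·C) = 0 - j3609 Ω
Step 3 — Parallel combination: 1/Z_total = 1/R + 1/L + 1/C; Z_total = 214.3 + j66.6 Ω = 224.4∠17.3° Ω.
Step 4 — Source phasor: V = 228∠-115.1° V = -96.72 - j206.5 V.
Step 5 — Ohm's law: I = V / Z_total = (-96.72 - j206.5) / (214.3 + j66.6) = -0.6846 - j0.7507 A.
Step 6 — Convert to polar: |I| = 1.016 A, ∠I = -132.4°.

I = 1.016∠-132.4° A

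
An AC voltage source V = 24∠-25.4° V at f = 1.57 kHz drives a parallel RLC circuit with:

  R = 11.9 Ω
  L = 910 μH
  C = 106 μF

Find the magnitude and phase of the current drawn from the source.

Step 1 — Angular frequency: ω = 2π·f = 2π·1570 = 9865 rad/s.
Step 2 — Component impedances:
  R: Z = R = 11.9 Ω
  L: Z = jωL = j·9865·0.00091 = 0 + j8.977 Ω
  C: Z = 1/(jωC) = -j/(ω·C) = 0 - j0.9563 Ω
Step 3 — Parallel combination: 1/Z_total = 1/R + 1/L + 1/C; Z_total = 0.09551 - j1.062 Ω = 1.066∠-84.9° Ω.
Step 4 — Source phasor: V = 24∠-25.4° V = 21.68 - j10.29 V.
Step 5 — Ohm's law: I = V / Z_total = (21.68 - j10.29) / (0.09551 - j1.062) = 11.44 + j19.39 A.
Step 6 — Convert to polar: |I| = 22.51 A, ∠I = 59.5°.

I = 22.51∠59.5° A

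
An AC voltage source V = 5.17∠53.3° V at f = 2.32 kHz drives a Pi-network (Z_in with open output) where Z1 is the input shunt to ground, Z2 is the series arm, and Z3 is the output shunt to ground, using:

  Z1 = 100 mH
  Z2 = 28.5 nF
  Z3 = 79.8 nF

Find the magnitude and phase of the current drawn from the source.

Step 1 — Angular frequency: ω = 2π·f = 2π·2320 = 1.458e+04 rad/s.
Step 2 — Component impedances:
  Z1: Z = jωL = j·1.458e+04·0.1 = 0 + j1458 Ω
  Z2: Z = 1/(jωC) = -j/(ω·C) = 0 - j2407 Ω
  Z3: Z = 1/(jωC) = -j/(ω·C) = 0 - j859.7 Ω
Step 3 — With open output, the series arm Z2 and the output shunt Z3 appear in series to ground: Z2 + Z3 = 0 - j3267 Ω.
Step 4 — Parallel with input shunt Z1: Z_in = Z1 || (Z2 + Z3) = 0 + j2632 Ω = 2632∠90.0° Ω.
Step 5 — Source phasor: V = 5.17∠53.3° V = 3.09 + j4.145 V.
Step 6 — Ohm's law: I = V / Z_total = (3.09 + j4.145) / (0 + j2632) = 0.001575 - j0.001174 A.
Step 7 — Convert to polar: |I| = 0.001964 A, ∠I = -36.7°.

I = 0.001964∠-36.7° A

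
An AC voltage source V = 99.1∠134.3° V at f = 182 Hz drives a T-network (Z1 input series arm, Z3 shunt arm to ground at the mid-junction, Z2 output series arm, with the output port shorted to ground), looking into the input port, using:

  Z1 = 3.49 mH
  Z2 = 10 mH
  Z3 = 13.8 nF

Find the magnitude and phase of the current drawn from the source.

Step 1 — Angular frequency: ω = 2π·f = 2π·182 = 1144 rad/s.
Step 2 — Component impedances:
  Z1: Z = jωL = j·1144·0.00349 = 0 + j3.991 Ω
  Z2: Z = jωL = j·1144·0.01 = 0 + j11.44 Ω
  Z3: Z = 1/(jωC) = -j/(ω·C) = 0 - j6.337e+04 Ω
Step 3 — With the output port shorted to ground, the output series arm Z2 runs from the junction to ground; the shunt arm Z3 also runs from the junction to ground. They appear in parallel: Z3 || Z2 = 0 + j11.44 Ω.
Step 4 — Series with input arm Z1: Z_in = Z1 + (Z3 || Z2) = 0 + j15.43 Ω = 15.43∠90.0° Ω.
Step 5 — Source phasor: V = 99.1∠134.3° V = -69.21 + j70.93 V.
Step 6 — Ohm's law: I = V / Z_total = (-69.21 + j70.93) / (0 + j15.43) = 4.597 + j4.486 A.
Step 7 — Convert to polar: |I| = 6.423 A, ∠I = 44.3°.

I = 6.423∠44.3° A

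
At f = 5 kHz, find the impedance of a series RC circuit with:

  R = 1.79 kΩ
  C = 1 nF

Step 1 — Angular frequency: ω = 2π·f = 2π·5000 = 3.142e+04 rad/s.
Step 2 — Component impedances:
  R: Z = R = 1790 Ω
  C: Z = 1/(jωC) = -j/(ω·C) = 0 - j3.183e+04 Ω
Step 3 — Series combination: Z_total = R + C = 1790 - j3.183e+04 Ω = 3.188e+04∠-86.8° Ω.

Z = 1790 - j3.183e+04 Ω = 3.188e+04∠-86.8° Ω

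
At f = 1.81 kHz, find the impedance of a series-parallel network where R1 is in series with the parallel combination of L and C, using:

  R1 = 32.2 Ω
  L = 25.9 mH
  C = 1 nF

Step 1 — Angular frequency: ω = 2π·f = 2π·1810 = 1.137e+04 rad/s.
Step 2 — Component impedances:
  R1: Z = R = 32.2 Ω
  L: Z = jωL = j·1.137e+04·0.0259 = 0 + j294.5 Ω
  C: Z = 1/(jωC) = -j/(ω·C) = 0 - j8.793e+04 Ω
Step 3 — Parallel branch: L || C = 1/(1/L + 1/C) = 0 + j295.5 Ω.
Step 4 — Series with R1: Z_total = R1 + (L || C) = 32.2 + j295.5 Ω = 297.3∠83.8° Ω.

Z = 32.2 + j295.5 Ω = 297.3∠83.8° Ω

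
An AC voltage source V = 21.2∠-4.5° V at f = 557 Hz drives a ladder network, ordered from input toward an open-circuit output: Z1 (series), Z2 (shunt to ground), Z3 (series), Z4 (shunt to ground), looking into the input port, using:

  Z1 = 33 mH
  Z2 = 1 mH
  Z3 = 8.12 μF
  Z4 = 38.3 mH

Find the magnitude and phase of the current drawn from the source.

Step 1 — Angular frequency: ω = 2π·f = 2π·557 = 3500 rad/s.
Step 2 — Component impedances:
  Z1: Z = jωL = j·3500·0.033 = 0 + j115.5 Ω
  Z2: Z = jωL = j·3500·0.001 = 0 + j3.5 Ω
  Z3: Z = 1/(jωC) = -j/(ω·C) = 0 - j35.19 Ω
  Z4: Z = jωL = j·3500·0.0383 = 0 + j134 Ω
Step 3 — Ladder network (open output): work backward from the far end, alternating series and parallel combinations. Z_in = 0 + j118.9 Ω = 118.9∠90.0° Ω.
Step 4 — Source phasor: V = 21.2∠-4.5° V = 21.13 - j1.663 V.
Step 5 — Ohm's law: I = V / Z_total = (21.13 - j1.663) / (0 + j118.9) = -0.01399 - j0.1778 A.
Step 6 — Convert to polar: |I| = 0.1783 A, ∠I = -94.5°.

I = 0.1783∠-94.5° A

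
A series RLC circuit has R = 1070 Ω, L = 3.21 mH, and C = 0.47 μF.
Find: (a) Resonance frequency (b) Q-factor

Step 1 — Resonance condition Im(Z)=0 gives ω₀ = 1/√(LC).
Step 2 — ω₀ = 1/√(0.00321·4.7e-07) = 2.575e+04 rad/s.
Step 3 — f₀ = ω₀/(2π) = 4097 Hz.
Step 4 — Series Q: Q = ω₀L/R = 2.575e+04·0.00321/1070 = 0.07724.

(a) f₀ = 4097 Hz  (b) Q = 0.07724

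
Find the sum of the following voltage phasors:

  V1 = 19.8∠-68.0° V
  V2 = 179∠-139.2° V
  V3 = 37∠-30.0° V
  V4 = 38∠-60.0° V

Step 1 — Convert each phasor to rectangular form:
  V1 = 19.8·(cos(-68.0°) + j·sin(-68.0°)) = 7.417 - j18.36 V
  V2 = 179·(cos(-139.2°) + j·sin(-139.2°)) = -135.5 - j117 V
  V3 = 37·(cos(-30.0°) + j·sin(-30.0°)) = 32.04 - j18.5 V
  V4 = 38·(cos(-60.0°) + j·sin(-60.0°)) = 19 - j32.91 V
Step 2 — Sum components: V_total = -77.04 - j186.7 V.
Step 3 — Convert to polar: |V_total| = 202 V, ∠V_total = -112.4°.

V_total = 202∠-112.4° V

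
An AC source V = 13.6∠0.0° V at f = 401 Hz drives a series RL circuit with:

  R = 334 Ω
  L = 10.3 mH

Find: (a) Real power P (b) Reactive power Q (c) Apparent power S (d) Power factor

Step 1 — Angular frequency: ω = 2π·f = 2π·401 = 2520 rad/s.
Step 2 — Component impedances:
  R: Z = R = 334 Ω
  L: Z = jωL = j·2520·0.0103 = 0 + j25.95 Ω
Step 3 — Series combination: Z_total = R + L = 334 + j25.95 Ω = 335∠4.4° Ω.
Step 4 — Source phasor: V = 13.6∠0.0° V = 13.6 V.
Step 5 — Current: I = V / Z = 0.04047 - j0.003145 A = 0.0406∠-4.4° A.
Step 6 — Complex power: S = V·I* = 0.5504 + j0.04277 VA.
Step 7 — Real power: P = Re(S) = 0.5504 W.
Step 8 — Reactive power: Q = Im(S) = 0.04277 VAR.
Step 9 — Apparent power: |S| = 0.5521 VA.
Step 10 — Power factor: PF = P/|S| = 0.997 (lagging).

(a) P = 0.5504 W  (b) Q = 0.04277 VAR  (c) S = 0.5521 VA  (d) PF = 0.997 (lagging)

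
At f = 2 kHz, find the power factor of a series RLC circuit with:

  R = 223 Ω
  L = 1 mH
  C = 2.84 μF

Step 1 — Angular frequency: ω = 2π·f = 2π·2000 = 1.257e+04 rad/s.
Step 2 — Component impedances:
  R: Z = R = 223 Ω
  L: Z = jωL = j·1.257e+04·0.001 = 0 + j12.57 Ω
  C: Z = 1/(jωC) = -j/(ω·C) = 0 - j28.02 Ω
Step 3 — Series combination: Z_total = R + L + C = 223 - j15.45 Ω = 223.5∠-4.0° Ω.
Step 4 — Power factor: PF = cos(φ) = Re(Z)/|Z| = 223/223.53 = 0.9976.
Step 5 — Type: Im(Z) = -15.45 ⇒ leading (phase φ = -4.0°).

PF = 0.9976 (leading, φ = -4.0°)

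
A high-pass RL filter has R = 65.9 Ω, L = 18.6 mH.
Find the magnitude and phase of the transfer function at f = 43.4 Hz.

Step 1 — Angular frequency: ω = 2π·43.4 = 272.7 rad/s.
Step 2 — Transfer function: H(jω) = jωL/(R + jωL).
Step 3 — Numerator jωL = j·5.072; denominator R + jωL = 65.9 + j5.072.
Step 4 — H = 0.005889 + j0.07651.
Step 5 — Magnitude: |H| = 0.07674 (-22.3 dB); phase: φ = 85.6°.

|H| = 0.07674 (-22.3 dB), φ = 85.6°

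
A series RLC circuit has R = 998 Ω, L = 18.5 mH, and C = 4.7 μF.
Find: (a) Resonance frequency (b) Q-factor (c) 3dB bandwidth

Step 1 — Resonance: ω₀ = 1/√(LC) = 1/√(0.0185·4.7e-06) = 3391 rad/s.
Step 2 — f₀ = ω₀/(2π) = 539.7 Hz.
Step 3 — Series Q: Q = ω₀L/R = 3391·0.0185/998 = 0.06286.
Step 4 — Bandwidth: Δω = ω₀/Q = 5.395e+04 rad/s; BW = Δω/(2π) = 8586 Hz.

(a) f₀ = 539.7 Hz  (b) Q = 0.06286  (c) BW = 8586 Hz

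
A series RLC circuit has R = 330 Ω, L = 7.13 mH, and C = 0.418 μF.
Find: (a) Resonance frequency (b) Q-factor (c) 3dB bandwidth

Step 1 — Resonance condition Im(Z)=0 gives ω₀ = 1/√(LC).
Step 2 — ω₀ = 1/√(0.00713·4.18e-07) = 1.832e+04 rad/s.
Step 3 — f₀ = ω₀/(2π) = 2915 Hz.
Step 4 — Series Q: Q = ω₀L/R = 1.832e+04·0.00713/330 = 0.3958.
Step 5 — 3dB bandwidth: Δω = ω₀/Q = 4.628e+04 rad/s; BW = Δω/(2π) = 7366 Hz.

(a) f₀ = 2915 Hz  (b) Q = 0.3958  (c) BW = 7366 Hz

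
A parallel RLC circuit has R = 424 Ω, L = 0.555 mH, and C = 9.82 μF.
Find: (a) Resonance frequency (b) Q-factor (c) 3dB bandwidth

Step 1 — Resonance: ω₀ = 1/√(LC) = 1/√(0.000555·9.82e-06) = 1.355e+04 rad/s.
Step 2 — f₀ = ω₀/(2π) = 2156 Hz.
Step 3 — Parallel Q: Q = R/(ω₀L) = 424/(1.355e+04·0.000555) = 56.4.
Step 4 — Bandwidth: Δω = ω₀/Q = 240.2 rad/s; BW = Δω/(2π) = 38.22 Hz.

(a) f₀ = 2156 Hz  (b) Q = 56.4  (c) BW = 38.22 Hz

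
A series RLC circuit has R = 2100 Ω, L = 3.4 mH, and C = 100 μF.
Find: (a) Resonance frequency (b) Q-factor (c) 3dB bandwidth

Step 1 — Resonance condition Im(Z)=0 gives ω₀ = 1/√(LC).
Step 2 — ω₀ = 1/√(0.0034·0.0001) = 1715 rad/s.
Step 3 — f₀ = ω₀/(2π) = 272.9 Hz.
Step 4 — Series Q: Q = ω₀L/R = 1715·0.0034/2100 = 0.002777.
Step 5 — 3dB bandwidth: Δω = ω₀/Q = 6.176e+05 rad/s; BW = Δω/(2π) = 9.83e+04 Hz.

(a) f₀ = 272.9 Hz  (b) Q = 0.002777  (c) BW = 9.83e+04 Hz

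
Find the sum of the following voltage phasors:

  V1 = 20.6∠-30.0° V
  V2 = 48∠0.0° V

Step 1 — Convert each phasor to rectangular form:
  V1 = 20.6·(cos(-30.0°) + j·sin(-30.0°)) = 17.84 - j10.3 V
  V2 = 48·(cos(0.0°) + j·sin(0.0°)) = 48 V
Step 2 — Sum components: V_total = 65.84 - j10.3 V.
Step 3 — Convert to polar: |V_total| = 66.64 V, ∠V_total = -8.9°.

V_total = 66.64∠-8.9° V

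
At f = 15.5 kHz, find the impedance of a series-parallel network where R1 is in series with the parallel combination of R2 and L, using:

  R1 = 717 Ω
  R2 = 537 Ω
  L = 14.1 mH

Step 1 — Angular frequency: ω = 2π·f = 2π·1.55e+04 = 9.739e+04 rad/s.
Step 2 — Component impedances:
  R1: Z = R = 717 Ω
  R2: Z = R = 537 Ω
  L: Z = jωL = j·9.739e+04·0.0141 = 0 + j1373 Ω
Step 3 — Parallel branch: R2 || L = 1/(1/R2 + 1/L) = 465.8 + j182.1 Ω.
Step 4 — Series with R1: Z_total = R1 + (R2 || L) = 1183 + j182.1 Ω = 1197∠8.8° Ω.

Z = 1183 + j182.1 Ω = 1197∠8.8° Ω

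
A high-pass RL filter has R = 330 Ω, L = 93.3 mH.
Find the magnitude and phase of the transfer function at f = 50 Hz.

Step 1 — Angular frequency: ω = 2π·50 = 314.2 rad/s.
Step 2 — Transfer function: H(jω) = jωL/(R + jωL).
Step 3 — Numerator jωL = j·29.31; denominator R + jωL = 330 + j29.31.
Step 4 — H = 0.007827 + j0.08813.
Step 5 — Magnitude: |H| = 0.08847 (-21.1 dB); phase: φ = 84.9°.

|H| = 0.08847 (-21.1 dB), φ = 84.9°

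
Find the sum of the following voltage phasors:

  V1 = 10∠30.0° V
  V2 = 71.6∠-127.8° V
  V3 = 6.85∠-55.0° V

Step 1 — Convert each phasor to rectangular form:
  V1 = 10·(cos(30.0°) + j·sin(30.0°)) = 8.66 + j5 V
  V2 = 71.6·(cos(-127.8°) + j·sin(-127.8°)) = -43.88 - j56.58 V
  V3 = 6.85·(cos(-55.0°) + j·sin(-55.0°)) = 3.929 - j5.611 V
Step 2 — Sum components: V_total = -31.29 - j57.19 V.
Step 3 — Convert to polar: |V_total| = 65.19 V, ∠V_total = -118.7°.

V_total = 65.19∠-118.7° V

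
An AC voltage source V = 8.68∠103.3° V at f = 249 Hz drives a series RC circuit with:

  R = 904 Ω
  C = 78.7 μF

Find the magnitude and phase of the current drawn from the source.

Step 1 — Angular frequency: ω = 2π·f = 2π·249 = 1565 rad/s.
Step 2 — Component impedances:
  R: Z = R = 904 Ω
  C: Z = 1/(jωC) = -j/(ω·C) = 0 - j8.122 Ω
Step 3 — Series combination: Z_total = R + C = 904 - j8.122 Ω = 904∠-0.5° Ω.
Step 4 — Source phasor: V = 8.68∠103.3° V = -1.997 + j8.447 V.
Step 5 — Ohm's law: I = V / Z_total = (-1.997 + j8.447) / (904 - j8.122) = -0.002293 + j0.009324 A.
Step 6 — Convert to polar: |I| = 0.009601 A, ∠I = 103.8°.

I = 0.009601∠103.8° A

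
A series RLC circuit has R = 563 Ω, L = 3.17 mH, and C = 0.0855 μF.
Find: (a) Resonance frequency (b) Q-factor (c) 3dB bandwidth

Step 1 — Resonance: ω₀ = 1/√(LC) = 1/√(0.00317·8.55e-08) = 6.074e+04 rad/s.
Step 2 — f₀ = ω₀/(2π) = 9667 Hz.
Step 3 — Series Q: Q = ω₀L/R = 6.074e+04·0.00317/563 = 0.342.
Step 4 — Bandwidth: Δω = ω₀/Q = 1.776e+05 rad/s; BW = Δω/(2π) = 2.827e+04 Hz.

(a) f₀ = 9667 Hz  (b) Q = 0.342  (c) BW = 2.827e+04 Hz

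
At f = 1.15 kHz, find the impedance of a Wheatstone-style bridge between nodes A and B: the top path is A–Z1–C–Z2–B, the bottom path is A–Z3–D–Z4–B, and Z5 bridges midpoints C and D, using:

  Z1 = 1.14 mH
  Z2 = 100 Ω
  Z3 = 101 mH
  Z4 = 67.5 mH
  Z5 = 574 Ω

Step 1 — Angular frequency: ω = 2π·f = 2π·1150 = 7226 rad/s.
Step 2 — Component impedances:
  Z1: Z = jωL = j·7226·0.00114 = 0 + j8.237 Ω
  Z2: Z = R = 100 Ω
  Z3: Z = jωL = j·7226·0.101 = 0 + j729.8 Ω
  Z4: Z = jωL = j·7226·0.0675 = 0 + j487.7 Ω
  Z5: Z = R = 574 Ω
Step 3 — Bridge requires nodal analysis (the Z5 bridge couples midpoints C and D, so the two paths cannot be reduced to a simple series/parallel combination). Setting node B to ground and injecting 1 A at node A, the 3-node admittance system at A, C, D solves to V_A = Z_AB = 93.21 + j18.2 Ω = 94.97∠11.1° Ω.

Z = 93.21 + j18.2 Ω = 94.97∠11.1° Ω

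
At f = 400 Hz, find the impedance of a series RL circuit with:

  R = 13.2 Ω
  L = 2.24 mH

Step 1 — Angular frequency: ω = 2π·f = 2π·400 = 2513 rad/s.
Step 2 — Component impedances:
  R: Z = R = 13.2 Ω
  L: Z = jωL = j·2513·0.00224 = 0 + j5.63 Ω
Step 3 — Series combination: Z_total = R + L = 13.2 + j5.63 Ω = 14.35∠23.1° Ω.

Z = 13.2 + j5.63 Ω = 14.35∠23.1° Ω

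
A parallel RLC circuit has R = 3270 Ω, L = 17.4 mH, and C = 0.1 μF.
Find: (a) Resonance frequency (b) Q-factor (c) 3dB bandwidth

Step 1 — Resonance: ω₀ = 1/√(LC) = 1/√(0.0174·1e-07) = 2.397e+04 rad/s.
Step 2 — f₀ = ω₀/(2π) = 3815 Hz.
Step 3 — Parallel Q: Q = R/(ω₀L) = 3270/(2.397e+04·0.0174) = 7.839.
Step 4 — Bandwidth: Δω = ω₀/Q = 3058 rad/s; BW = Δω/(2π) = 486.7 Hz.

(a) f₀ = 3815 Hz  (b) Q = 7.839  (c) BW = 486.7 Hz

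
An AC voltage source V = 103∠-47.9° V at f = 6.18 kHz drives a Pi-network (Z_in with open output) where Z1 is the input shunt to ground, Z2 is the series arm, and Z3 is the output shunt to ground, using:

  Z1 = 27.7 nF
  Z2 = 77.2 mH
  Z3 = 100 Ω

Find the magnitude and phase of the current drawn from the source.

Step 1 — Angular frequency: ω = 2π·f = 2π·6180 = 3.883e+04 rad/s.
Step 2 — Component impedances:
  Z1: Z = 1/(jωC) = -j/(ω·C) = 0 - j929.7 Ω
  Z2: Z = jωL = j·3.883e+04·0.0772 = 0 + j2998 Ω
  Z3: Z = R = 100 Ω
Step 3 — With open output, the series arm Z2 and the output shunt Z3 appear in series to ground: Z2 + Z3 = 100 + j2998 Ω.
Step 4 — Parallel with input shunt Z1: Z_in = Z1 || (Z2 + Z3) = 20.17 - j1347 Ω = 1347∠-89.1° Ω.
Step 5 — Source phasor: V = 103∠-47.9° V = 69.05 - j76.42 V.
Step 6 — Ohm's law: I = V / Z_total = (69.05 - j76.42) / (20.17 - j1347) = 0.0575 + j0.05041 A.
Step 7 — Convert to polar: |I| = 0.07647 A, ∠I = 41.2°.

I = 0.07647∠41.2° A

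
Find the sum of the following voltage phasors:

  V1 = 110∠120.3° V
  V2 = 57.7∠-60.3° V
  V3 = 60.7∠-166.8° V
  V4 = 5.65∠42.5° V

Step 1 — Convert each phasor to rectangular form:
  V1 = 110·(cos(120.3°) + j·sin(120.3°)) = -55.5 + j94.97 V
  V2 = 57.7·(cos(-60.3°) + j·sin(-60.3°)) = 28.59 - j50.12 V
  V3 = 60.7·(cos(-166.8°) + j·sin(-166.8°)) = -59.1 - j13.86 V
  V4 = 5.65·(cos(42.5°) + j·sin(42.5°)) = 4.166 + j3.817 V
Step 2 — Sum components: V_total = -81.84 + j34.81 V.
Step 3 — Convert to polar: |V_total| = 88.94 V, ∠V_total = 157.0°.

V_total = 88.94∠157.0° V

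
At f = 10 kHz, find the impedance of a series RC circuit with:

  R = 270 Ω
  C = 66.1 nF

Step 1 — Angular frequency: ω = 2π·f = 2π·1e+04 = 6.283e+04 rad/s.
Step 2 — Component impedances:
  R: Z = R = 270 Ω
  C: Z = 1/(jωC) = -j/(ω·C) = 0 - j240.8 Ω
Step 3 — Series combination: Z_total = R + C = 270 - j240.8 Ω = 361.8∠-41.7° Ω.

Z = 270 - j240.8 Ω = 361.8∠-41.7° Ω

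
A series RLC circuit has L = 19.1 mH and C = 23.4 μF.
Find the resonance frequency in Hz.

Step 1 — Resonance condition Im(Z)=0 gives ω₀ = 1/√(LC).
Step 2 — ω₀ = 1/√(0.0191·2.34e-05) = 1496 rad/s.
Step 3 — f₀ = ω₀/(2π) = 238.1 Hz.

f₀ = 238.1 Hz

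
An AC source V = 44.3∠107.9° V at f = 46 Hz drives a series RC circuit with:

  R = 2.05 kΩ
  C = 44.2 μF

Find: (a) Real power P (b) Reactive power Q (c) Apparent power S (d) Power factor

Step 1 — Angular frequency: ω = 2π·f = 2π·46 = 289 rad/s.
Step 2 — Component impedances:
  R: Z = R = 2050 Ω
  C: Z = 1/(jωC) = -j/(ω·C) = 0 - j78.28 Ω
Step 3 — Series combination: Z_total = R + C = 2050 - j78.28 Ω = 2051∠-2.2° Ω.
Step 4 — Source phasor: V = 44.3∠107.9° V = -13.62 + j42.16 V.
Step 5 — Current: I = V / Z = -0.007416 + j0.02028 A = 0.02159∠110.1° A.
Step 6 — Complex power: S = V·I* = 0.9559 - j0.0365 VA.
Step 7 — Real power: P = Re(S) = 0.9559 W.
Step 8 — Reactive power: Q = Im(S) = -0.0365 VAR.
Step 9 — Apparent power: |S| = 0.9566 VA.
Step 10 — Power factor: PF = P/|S| = 0.9993 (leading).

(a) P = 0.9559 W  (b) Q = -0.0365 VAR  (c) S = 0.9566 VA  (d) PF = 0.9993 (leading)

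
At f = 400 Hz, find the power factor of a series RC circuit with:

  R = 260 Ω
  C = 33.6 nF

Step 1 — Angular frequency: ω = 2π·f = 2π·400 = 2513 rad/s.
Step 2 — Component impedances:
  R: Z = R = 260 Ω
  C: Z = 1/(jωC) = -j/(ω·C) = 0 - j1.184e+04 Ω
Step 3 — Series combination: Z_total = R + C = 260 - j1.184e+04 Ω = 1.184e+04∠-88.7° Ω.
Step 4 — Power factor: PF = cos(φ) = Re(Z)/|Z| = 260/11845 = 0.02195.
Step 5 — Type: Im(Z) = -1.184e+04 ⇒ leading (phase φ = -88.7°).

PF = 0.02195 (leading, φ = -88.7°)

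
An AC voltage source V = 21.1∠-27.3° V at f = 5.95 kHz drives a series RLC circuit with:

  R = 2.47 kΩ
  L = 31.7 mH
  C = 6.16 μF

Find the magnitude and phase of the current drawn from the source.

Step 1 — Angular frequency: ω = 2π·f = 2π·5950 = 3.738e+04 rad/s.
Step 2 — Component impedances:
  R: Z = R = 2470 Ω
  L: Z = jωL = j·3.738e+04·0.0317 = 0 + j1185 Ω
  C: Z = 1/(jωC) = -j/(ω·C) = 0 - j4.342 Ω
Step 3 — Series combination: Z_total = R + L + C = 2470 + j1181 Ω = 2738∠25.5° Ω.
Step 4 — Source phasor: V = 21.1∠-27.3° V = 18.75 - j9.678 V.
Step 5 — Ohm's law: I = V / Z_total = (18.75 - j9.678) / (2470 + j1181) = 0.004654 - j0.006143 A.
Step 6 — Convert to polar: |I| = 0.007707 A, ∠I = -52.8°.

I = 0.007707∠-52.8° A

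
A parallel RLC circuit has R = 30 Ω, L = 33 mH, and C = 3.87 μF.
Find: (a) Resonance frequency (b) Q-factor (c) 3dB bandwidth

Step 1 — Resonance: ω₀ = 1/√(LC) = 1/√(0.033·3.87e-06) = 2798 rad/s.
Step 2 — f₀ = ω₀/(2π) = 445.4 Hz.
Step 3 — Parallel Q: Q = R/(ω₀L) = 30/(2798·0.033) = 0.3249.
Step 4 — Bandwidth: Δω = ω₀/Q = 8613 rad/s; BW = Δω/(2π) = 1371 Hz.

(a) f₀ = 445.4 Hz  (b) Q = 0.3249  (c) BW = 1371 Hz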